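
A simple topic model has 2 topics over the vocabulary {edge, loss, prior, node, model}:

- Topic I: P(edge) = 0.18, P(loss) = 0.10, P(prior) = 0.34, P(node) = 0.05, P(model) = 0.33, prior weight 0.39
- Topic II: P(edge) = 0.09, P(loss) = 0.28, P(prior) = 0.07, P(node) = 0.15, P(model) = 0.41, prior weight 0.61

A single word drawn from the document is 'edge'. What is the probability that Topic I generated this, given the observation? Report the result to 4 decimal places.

The responsibility of component k is π_k f_k(x) divided by Σ_j π_j f_j(x).
Evaluate each component's likelihood at the observed value:
  p_I = 0.18
  p_II = 0.09
Prior × likelihood for each component:
  π_I·p_I = 0.39 × 0.18 = 0.0702
  π_II·p_II = 0.61 × 0.09 = 0.0549
Evidence: 0.0702 + 0.0549 = 0.1251
P(Topic I | data) ≈ 0.5612

0.5612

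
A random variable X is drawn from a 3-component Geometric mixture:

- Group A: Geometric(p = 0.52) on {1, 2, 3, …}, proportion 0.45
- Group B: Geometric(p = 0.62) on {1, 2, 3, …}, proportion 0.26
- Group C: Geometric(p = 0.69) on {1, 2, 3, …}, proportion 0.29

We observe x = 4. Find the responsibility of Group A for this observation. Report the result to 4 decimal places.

The responsibility of component k is P(Z=k) f_k(x) divided by Σ_j P(Z=j) f_j(x).
Geometric probabilities:
  L_A = 0.52·(1−0.52)^3 = 0.52·0.110592 = 0.0575078
  L_B = 0.62·(1−0.62)^3 = 0.62·0.054872 = 0.0340206
  L_C = 0.69·(1−0.69)^3 = 0.69·0.029791 = 0.0205558
Unnormalised posteriors:
  P(Z=A)·L_A = 0.45 × 0.0575078 = 0.0258785
  P(Z=B)·L_B = 0.26 × 0.0340206 = 0.00884537
  P(Z=C)·L_C = 0.29 × 0.0205558 = 0.00596118
Marginal: 0.0258785 + 0.00884537 + 0.00596118 = 0.0406851
Responsibility of Group A: 0.0258785 / 0.0406851 ≈ 0.6361

0.6361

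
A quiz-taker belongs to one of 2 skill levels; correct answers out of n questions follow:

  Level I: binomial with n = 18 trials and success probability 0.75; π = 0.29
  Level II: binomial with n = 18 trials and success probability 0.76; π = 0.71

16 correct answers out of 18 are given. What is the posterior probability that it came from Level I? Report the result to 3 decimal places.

0.264

The responsibility of component k is P(Z=k) f_k(x) divided by Σ_j P(Z=j) f_j(x).
Evaluate each component's likelihood at the observed value:
  L_I = 0.0958411
  L_II = 0.109177
Multiply by the mixture weights:
  P(Z=I)·L_I = 0.29 × 0.0958411 = 0.0277939
  P(Z=II)·L_II = 0.71 × 0.109177 = 0.0775157
Denominator: 0.0277939 + 0.0775157 = 0.10531
Responsibility of Level I: 0.0277939 / 0.10531 ≈ 0.264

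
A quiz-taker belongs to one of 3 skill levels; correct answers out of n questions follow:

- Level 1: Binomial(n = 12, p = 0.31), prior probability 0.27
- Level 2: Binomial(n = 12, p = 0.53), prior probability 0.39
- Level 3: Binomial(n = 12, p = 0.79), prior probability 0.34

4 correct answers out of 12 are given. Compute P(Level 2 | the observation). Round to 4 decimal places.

The responsibility of component k is π_k f_k(x) divided by Σ_j π_j f_j(x).
Evaluate each component's likelihood at the observed value:
  p_1 = 0.234879
  p_2 = 0.0930018
  p_3 = 0.000729236
Weight by the priors:
  π_1·p_1 = 0.27 × 0.234879 = 0.0634174
  π_2·p_2 = 0.39 × 0.0930018 = 0.0362707
  π_3·p_3 = 0.34 × 0.000729236 = 0.00024794
Denominator: 0.0634174 + 0.0362707 + 0.00024794 = 0.0999361
P(Level 2 | data) ≈ 0.3629

0.3629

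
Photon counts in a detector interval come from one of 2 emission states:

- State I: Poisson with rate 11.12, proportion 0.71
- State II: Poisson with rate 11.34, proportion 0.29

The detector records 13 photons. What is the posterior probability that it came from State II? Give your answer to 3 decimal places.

Posterior ∝ prior × likelihood, so P(k | x) ∝ P(Z=k) f_k(x); normalise over all components.
Poisson probabilities:
  f_I = e^(−11.12)·11.12^13/13! = 0.0945643
  f_II = e^(−11.34)·11.34^13/13! = 0.0979016
Weight by the priors:
  P(Z=I)·f_I = 0.71 × 0.0945643 = 0.0671407
  P(Z=II)·f_II = 0.29 × 0.0979016 = 0.0283915
Evidence: 0.0671407 + 0.0283915 = 0.0955321
So the posterior for State II is 0.0283915 / 0.0955321 ≈ 0.297.

0.297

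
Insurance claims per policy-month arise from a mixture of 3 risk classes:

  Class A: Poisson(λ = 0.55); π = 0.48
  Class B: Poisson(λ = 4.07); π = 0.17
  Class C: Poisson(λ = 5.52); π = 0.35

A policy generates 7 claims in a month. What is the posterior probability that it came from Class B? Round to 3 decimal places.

Apply Bayes' rule: the posterior for each component is proportional to its prior times its likelihood at x.
Component likelihoods at x = 7 claims:
  L_A = e^(−0.55)·0.55^7/7! = 1.7428e-06
  L_B = e^(−4.07)·4.07^7/7! = 0.0626833
  L_C = e^(−5.52)·5.52^7/7! = 0.124119
Unnormalised posteriors:
  w_A·L_A = 0.48 × 1.7428e-06 = 8.36542e-07
  w_B·L_B = 0.17 × 0.0626833 = 0.0106562
  w_C·L_C = 0.35 × 0.124119 = 0.0434416
Denominator: 8.36542e-07 + 0.0106562 + 0.0434416 = 0.0540986
So the posterior for Class B is 0.0106562 / 0.0540986 ≈ 0.197.

0.197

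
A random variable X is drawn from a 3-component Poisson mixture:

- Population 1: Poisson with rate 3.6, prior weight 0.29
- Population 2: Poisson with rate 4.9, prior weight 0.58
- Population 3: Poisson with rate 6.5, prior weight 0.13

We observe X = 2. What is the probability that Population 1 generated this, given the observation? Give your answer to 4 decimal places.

0.4784

Posterior ∝ prior × likelihood, so P(k | x) ∝ π_k f_k(x); normalise over all components.
Component likelihoods at x = 2:
  f_1 = e^(−3.6)·3.6^2/2! = 0.177058
  f_2 = e^(−4.9)·4.9^2/2! = 0.0893962
  f_3 = e^(−6.5)·6.5^2/2! = 0.0317602
Weight by the priors:
  π_1·f_1 = 0.29 × 0.177058 = 0.0513467
  π_2·f_2 = 0.58 × 0.0893962 = 0.0518498
  π_3·f_3 = 0.13 × 0.0317602 = 0.00412882
Sum: 0.0513467 + 0.0518498 + 0.00412882 = 0.107325
P(Population 1 | 2) ≈ 0.4784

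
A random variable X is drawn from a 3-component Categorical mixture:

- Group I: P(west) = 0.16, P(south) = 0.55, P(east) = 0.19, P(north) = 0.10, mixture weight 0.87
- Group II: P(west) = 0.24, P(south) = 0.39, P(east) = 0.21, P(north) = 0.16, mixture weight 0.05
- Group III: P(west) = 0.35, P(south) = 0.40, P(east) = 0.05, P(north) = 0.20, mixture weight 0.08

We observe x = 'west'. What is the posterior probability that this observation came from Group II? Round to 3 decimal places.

0.067

P(component k | x) = π_k·f_k(x) / marginal(x), where marginal(x) = Σ_j π_j·f_j(x).
Categorical probabilities:
  f_I = P(west | comp) = 0.16
  f_II = P(west | comp) = 0.24
  f_III = P(west | comp) = 0.35
Unnormalised posteriors:
  π_I·f_I = 0.87 × 0.16 = 0.1392
  π_II·f_II = 0.05 × 0.24 = 0.012
  π_III·f_III = 0.08 × 0.35 = 0.028
Marginal: 0.1392 + 0.012 + 0.028 = 0.1792
Responsibility of Group II: 0.012 / 0.1792 ≈ 0.067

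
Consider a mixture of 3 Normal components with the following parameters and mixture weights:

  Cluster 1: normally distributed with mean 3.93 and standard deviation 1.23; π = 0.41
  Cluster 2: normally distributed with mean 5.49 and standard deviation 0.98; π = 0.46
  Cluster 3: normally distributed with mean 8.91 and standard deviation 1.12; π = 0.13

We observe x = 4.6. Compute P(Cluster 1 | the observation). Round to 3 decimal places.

0.480

By Bayes' theorem, P(k | x) = w_k f_k(x) / Σ_j w_j f_j(x).
Component likelihoods at x = 4.6:
  f_1 = (1/(1.23·√(2π)))·exp(−(4.6−3.93)²/(2·1.23²)) = 0.324343·exp(-0.14836) = 0.279624
  f_2 = (1/(0.98·√(2π)))·exp(−(4.6−5.49)²/(2·0.98²)) = 0.407084·exp(-0.41238) = 0.269519
  f_3 = (1/(1.12·√(2π)))·exp(−(4.6−8.91)²/(2·1.12²)) = 0.356198·exp(-7.40438) = 0.000216776
Prior × likelihood for each component:
  w_1·f_1 = 0.41 × 0.279624 = 0.114646
  w_2·f_2 = 0.46 × 0.269519 = 0.123979
  w_3·f_3 = 0.13 × 0.000216776 = 2.81809e-05
Marginal: 0.114646 + 0.123979 + 2.81809e-05 = 0.238653
Responsibility of Cluster 1: 0.114646 / 0.238653 ≈ 0.480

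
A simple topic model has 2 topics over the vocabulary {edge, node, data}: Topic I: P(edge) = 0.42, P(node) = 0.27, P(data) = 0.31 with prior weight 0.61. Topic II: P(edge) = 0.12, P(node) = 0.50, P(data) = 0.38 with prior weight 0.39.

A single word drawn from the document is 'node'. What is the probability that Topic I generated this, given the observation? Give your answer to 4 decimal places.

0.4579

The responsibility of component k is P(Z=k) f_k(x) divided by Σ_j P(Z=j) f_j(x).
Categorical probabilities:
  f_I = P(node | comp) = 0.27
  f_II = P(node | comp) = 0.50
Unnormalised posteriors:
  P(Z=I)·f_I = 0.61 × 0.27 = 0.1647
  P(Z=II)·f_II = 0.39 × 0.5 = 0.195
Marginal: 0.1647 + 0.195 = 0.3597
P(Topic I | x) ≈ 0.4579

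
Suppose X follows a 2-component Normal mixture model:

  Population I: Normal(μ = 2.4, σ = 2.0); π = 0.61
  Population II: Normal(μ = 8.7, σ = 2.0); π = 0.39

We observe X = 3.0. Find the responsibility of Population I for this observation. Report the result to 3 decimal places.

The responsibility of component k is π_k f_k(x) divided by Σ_j π_j f_j(x).
Component likelihoods at x = 3.0:
  p_I = 0.190694
  p_II = 0.00343638
Multiply by the mixture weights:
  π_I·p_I = 0.61 × 0.190694 = 0.116323
  π_II·p_II = 0.39 × 0.00343638 = 0.00134019
Normaliser: 0.116323 + 0.00134019 = 0.117663
Responsibility of Population I: 0.116323 / 0.117663 ≈ 0.989

0.989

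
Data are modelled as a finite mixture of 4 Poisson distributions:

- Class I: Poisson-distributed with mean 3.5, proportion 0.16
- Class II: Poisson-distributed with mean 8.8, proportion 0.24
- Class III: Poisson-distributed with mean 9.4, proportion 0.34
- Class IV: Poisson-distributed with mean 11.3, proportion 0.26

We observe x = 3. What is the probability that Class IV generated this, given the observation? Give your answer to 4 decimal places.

0.0179

The responsibility of component k is π_k f_k(x) divided by Σ_j π_j f_j(x).
Component likelihoods at x = 3:
  L_I = e^(−3.5)·3.5^3/3! = 0.215785
  L_II = e^(−8.8)·8.8^3/3! = 0.0171201
  L_III = e^(−9.4)·9.4^3/3! = 0.0114515
  L_IV = e^(−11.3)·11.3^3/3! = 0.00297548
Unnormalised posteriors:
  π_I·L_I = 0.16 × 0.215785 = 0.0345257
  π_II·L_II = 0.24 × 0.0171201 = 0.00410881
  π_III·L_III = 0.34 × 0.0114515 = 0.00389353
  π_IV·L_IV = 0.26 × 0.00297548 = 0.000773624
Evidence: 0.0345257 + 0.00410881 + 0.00389353 + 0.000773624 = 0.0433016
P(Class IV | x) = 0.000773624 / 0.0433016 ≈ 0.0179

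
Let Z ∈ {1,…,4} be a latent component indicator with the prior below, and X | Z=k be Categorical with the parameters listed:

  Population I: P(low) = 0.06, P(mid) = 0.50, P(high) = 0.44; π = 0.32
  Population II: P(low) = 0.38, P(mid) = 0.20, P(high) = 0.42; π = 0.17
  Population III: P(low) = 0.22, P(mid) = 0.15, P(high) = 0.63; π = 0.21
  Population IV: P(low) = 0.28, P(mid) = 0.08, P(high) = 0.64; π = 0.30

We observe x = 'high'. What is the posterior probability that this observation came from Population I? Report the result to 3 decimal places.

By Bayes' theorem, P(k | x) = π_k f_k(x) / Σ_j π_j f_j(x).
Categorical probabilities:
  p_I = 0.44
  p_II = 0.42
  p_III = 0.63
  p_IV = 0.64
Weight by the priors:
  π_I·p_I = 0.32 × 0.44 = 0.1408
  π_II·p_II = 0.17 × 0.42 = 0.0714
  π_III·p_III = 0.21 × 0.63 = 0.1323
  π_IV·p_IV = 0.30 × 0.64 = 0.192
Normaliser: 0.1408 + 0.0714 + 0.1323 + 0.192 = 0.5365
P(Population I | 'high') ≈ 0.262

0.262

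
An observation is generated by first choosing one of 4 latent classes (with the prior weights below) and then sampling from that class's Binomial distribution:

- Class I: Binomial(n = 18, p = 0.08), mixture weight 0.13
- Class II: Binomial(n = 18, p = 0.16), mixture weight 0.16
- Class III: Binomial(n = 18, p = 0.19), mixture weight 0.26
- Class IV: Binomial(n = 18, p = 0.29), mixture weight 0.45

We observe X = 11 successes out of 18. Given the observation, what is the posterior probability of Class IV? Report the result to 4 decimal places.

Apply Bayes' rule: the posterior for each component is proportional to its prior times its likelihood at x.
Evaluate each component's likelihood at the observed value:
  p_I = 1.52496e-08
  p_II = 1.65207e-05
  p_III = 8.48085e-05
  p_IV = 0.00353135
Multiply by the mixture weights:
  π_I·p_I = 0.13 × 1.52496e-08 = 1.98245e-09
  π_II·p_II = 0.16 × 1.65207e-05 = 2.64332e-06
  π_III·p_III = 0.26 × 8.48085e-05 = 2.20502e-05
  π_IV·p_IV = 0.45 × 0.00353135 = 0.00158911
Denominator: 1.98245e-09 + 2.64332e-06 + 2.20502e-05 + 0.00158911 = 0.0016138
P(Class IV | data) = 0.00158911 / 0.0016138 ≈ 0.9847

0.9847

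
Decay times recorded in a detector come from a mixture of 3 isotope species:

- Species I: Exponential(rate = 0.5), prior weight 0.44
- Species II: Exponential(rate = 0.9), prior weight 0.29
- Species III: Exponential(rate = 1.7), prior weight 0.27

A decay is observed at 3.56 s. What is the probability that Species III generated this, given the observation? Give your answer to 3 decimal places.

0.022

By Bayes' theorem, P(k | x) = w_k f_k(x) / Σ_j w_j f_j(x).
Evaluate each component's likelihood at the observed value:
  L_I = 0.5·e^(−0.5·3.56) = 0.5·e^(−1.7800) = 0.0843191
  L_II = 0.9·e^(−0.9·3.56) = 0.9·e^(−3.2040) = 0.0365395
  L_III = 1.7·e^(−1.7·3.56) = 1.7·e^(−6.0520) = 0.00400036
Unnormalised posteriors:
  w_I·L_I = 0.44 × 0.0843191 = 0.0371004
  w_II·L_II = 0.29 × 0.0365395 = 0.0105965
  w_III·L_III = 0.27 × 0.00400036 = 0.0010801
Marginal: 0.0371004 + 0.0105965 + 0.0010801 = 0.048777
Responsibility of Species III: 0.0010801 / 0.048777 ≈ 0.022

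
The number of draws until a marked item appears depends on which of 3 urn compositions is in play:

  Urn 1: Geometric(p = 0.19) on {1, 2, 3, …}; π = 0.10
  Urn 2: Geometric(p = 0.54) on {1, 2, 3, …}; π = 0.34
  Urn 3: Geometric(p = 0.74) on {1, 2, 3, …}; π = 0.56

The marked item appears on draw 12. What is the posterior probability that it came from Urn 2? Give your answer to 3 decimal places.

P(component k | x) = π_k·f_k(x) / marginal(x), where marginal(x) = Σ_j π_j·f_j(x).
Evaluate each component's likelihood at the observed value:
  f_1 = 0.19·(1−0.19)^11 = 0.19·0.0984771 = 0.0187106
  f_2 = 0.54·(1−0.54)^11 = 0.54·0.000195135 = 0.000105373
  f_3 = 0.74·(1−0.74)^11 = 0.74·3.67034e-07 = 2.71605e-07
Unnormalised posteriors:
  π_1·f_1 = 0.10 × 0.0187106 = 0.00187106
  π_2·f_2 = 0.34 × 0.000105373 = 3.58269e-05
  π_3·f_3 = 0.56 × 2.71605e-07 = 1.52099e-07
Normaliser: 0.00187106 + 3.58269e-05 + 1.52099e-07 = 0.00190704
P(Urn 2 | data) = 3.58269e-05 / 0.00190704 ≈ 0.019

0.019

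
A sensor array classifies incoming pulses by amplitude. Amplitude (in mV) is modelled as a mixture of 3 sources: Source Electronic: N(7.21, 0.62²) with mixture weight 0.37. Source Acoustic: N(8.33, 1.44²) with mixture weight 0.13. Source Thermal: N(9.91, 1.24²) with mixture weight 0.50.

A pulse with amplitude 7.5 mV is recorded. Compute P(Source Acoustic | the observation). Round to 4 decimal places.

The responsibility of component k is π_k f_k(x) divided by Σ_j π_j f_j(x).
Component likelihoods at x = 7.5 mV:
  p_Electronic = 0.57678
  p_Acoustic = 0.234642
  p_Thermal = 0.0486677
Unnormalised posteriors:
  π_Electronic·p_Electronic = 0.37 × 0.57678 = 0.213409
  π_Acoustic·p_Acoustic = 0.13 × 0.234642 = 0.0305035
  π_Thermal·p_Thermal = 0.50 × 0.0486677 = 0.0243338
Evidence: 0.213409 + 0.0305035 + 0.0243338 = 0.268246
Responsibility of Source Acoustic: 0.0305035 / 0.268246 ≈ 0.1137

0.1137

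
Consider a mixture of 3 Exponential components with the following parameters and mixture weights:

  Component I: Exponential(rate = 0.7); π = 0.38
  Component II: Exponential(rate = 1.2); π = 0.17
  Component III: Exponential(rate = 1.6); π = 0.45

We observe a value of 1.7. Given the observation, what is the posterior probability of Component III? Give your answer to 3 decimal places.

0.306

The responsibility of component k is π_k f_k(x) divided by Σ_j π_j f_j(x).
Exponential densities:
  p_I = 0.212955
  p_II = 0.156034
  p_III = 0.1054
Unnormalised posteriors:
  π_I·p_I = 0.38 × 0.212955 = 0.0809229
  π_II·p_II = 0.17 × 0.156034 = 0.0265259
  π_III·p_III = 0.45 × 0.1054 = 0.0474298
Denominator: 0.0809229 + 0.0265259 + 0.0474298 = 0.154879
P(Component III | 1.7) ≈ 0.306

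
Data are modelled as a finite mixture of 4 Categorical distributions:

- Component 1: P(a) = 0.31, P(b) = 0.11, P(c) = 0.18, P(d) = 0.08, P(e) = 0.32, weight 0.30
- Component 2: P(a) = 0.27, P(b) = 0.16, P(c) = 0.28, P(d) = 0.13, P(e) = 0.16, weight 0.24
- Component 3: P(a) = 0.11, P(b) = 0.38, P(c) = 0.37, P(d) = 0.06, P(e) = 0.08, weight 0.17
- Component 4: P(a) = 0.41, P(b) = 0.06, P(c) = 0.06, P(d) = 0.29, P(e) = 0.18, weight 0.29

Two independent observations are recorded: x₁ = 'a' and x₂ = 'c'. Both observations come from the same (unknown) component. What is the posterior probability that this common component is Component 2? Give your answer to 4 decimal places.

By Bayes' theorem, P(k | x) = π_k f_k(x) / Σ_j π_j f_j(x).
Since both observations come from the same component, the likelihood for component k is f_k(x₁)·f_k(x₂).
  p_1 = [P(a | comp) = 0.31] × [0.18] = 0.0558
  p_2 = [P(a | comp) = 0.27] × [0.28] = 0.0756
  p_3 = [P(a | comp) = 0.11] × [0.37] = 0.0407
  p_4 = [P(a | comp) = 0.41] × [0.06] = 0.0246
Prior × likelihood for each component:
  π_1·p_1 = 0.30 × 0.0558 = 0.01674
  π_2·p_2 = 0.24 × 0.0756 = 0.018144
  π_3·p_3 = 0.17 × 0.0407 = 0.006919
  π_4·p_4 = 0.29 × 0.0246 = 0.007134
Sum: 0.01674 + 0.018144 + 0.006919 + 0.007134 = 0.048937
Responsibility of Component 2: 0.018144 / 0.048937 ≈ 0.3708

0.3708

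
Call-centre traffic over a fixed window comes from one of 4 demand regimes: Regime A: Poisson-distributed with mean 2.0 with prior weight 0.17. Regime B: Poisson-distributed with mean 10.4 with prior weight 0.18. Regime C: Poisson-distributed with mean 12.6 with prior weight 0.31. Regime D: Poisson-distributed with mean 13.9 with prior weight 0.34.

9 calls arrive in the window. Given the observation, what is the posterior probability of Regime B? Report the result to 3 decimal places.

0.351

Posterior ∝ prior × likelihood, so P(k | x) ∝ π_k f_k(x); normalise over all components.
Evaluate each component's likelihood at the observed value:
  L_A = 0.000190949
  L_B = 0.119364
  L_C = 0.0743809
  L_D = 0.0490543
Prior × likelihood for each component:
  π_A·L_A = 0.17 × 0.000190949 = 3.24614e-05
  π_B·L_B = 0.18 × 0.119364 = 0.0214856
  π_C·L_C = 0.31 × 0.0743809 = 0.0230581
  π_D·L_D = 0.34 × 0.0490543 = 0.0166785
Marginal: 3.24614e-05 + 0.0214856 + 0.0230581 + 0.0166785 = 0.0612546
So the posterior for Regime B is 0.0214856 / 0.0612546 ≈ 0.351.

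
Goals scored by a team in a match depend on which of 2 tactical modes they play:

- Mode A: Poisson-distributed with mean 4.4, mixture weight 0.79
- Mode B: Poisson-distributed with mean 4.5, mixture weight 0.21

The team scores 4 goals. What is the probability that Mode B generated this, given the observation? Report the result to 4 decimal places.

0.2083

P(component k | x) = w_k·f_k(x) / marginal(x), where marginal(x) = Σ_j w_j·f_j(x).
Evaluate each component's likelihood at the observed value:
  p_A = e^(−4.4)·4.4^4/4! = 0.191736
  p_B = e^(−4.5)·4.5^4/4! = 0.189808
Weight by the priors:
  w_A·p_A = 0.79 × 0.191736 = 0.151471
  w_B·p_B = 0.21 × 0.189808 = 0.0398596
Evidence: 0.151471 + 0.0398596 = 0.191331
P(Mode B | x) = 0.0398596 / 0.191331 ≈ 0.2083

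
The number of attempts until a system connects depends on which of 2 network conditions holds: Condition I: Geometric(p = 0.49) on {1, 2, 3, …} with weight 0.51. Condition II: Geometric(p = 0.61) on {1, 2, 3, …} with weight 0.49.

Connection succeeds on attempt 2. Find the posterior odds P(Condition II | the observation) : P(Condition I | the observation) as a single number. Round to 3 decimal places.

Only the two components matter; the odds are (P(Z=i) f_i(x)) / (P(Z=j) f_j(x)).
Geometric probabilities:
  f_I = 0.2499
  f_II = 0.2379
Posterior odds = (P(Z=II)·f_II) / (P(Z=I)·f_I) = (0.49·0.2379) / (0.51·0.2499) = 0.116571 / 0.127449 ≈ 0.915

0.915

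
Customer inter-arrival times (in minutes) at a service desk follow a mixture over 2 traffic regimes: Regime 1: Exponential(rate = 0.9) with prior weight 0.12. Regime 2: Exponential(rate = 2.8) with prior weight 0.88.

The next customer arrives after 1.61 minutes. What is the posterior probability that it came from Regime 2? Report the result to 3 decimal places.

By Bayes' theorem, P(k | x) = w_k f_k(x) / Σ_j w_j f_j(x).
Component likelihoods at x = 1.61 minutes:
  p_1 = 0.211324
  p_2 = 0.0308573
Unnormalised posteriors:
  w_1·p_1 = 0.12 × 0.211324 = 0.0253589
  w_2·p_2 = 0.88 × 0.0308573 = 0.0271545
Marginal: 0.0253589 + 0.0271545 = 0.0525134
P(Regime 2 | 1.61 minutes) ≈ 0.517

0.517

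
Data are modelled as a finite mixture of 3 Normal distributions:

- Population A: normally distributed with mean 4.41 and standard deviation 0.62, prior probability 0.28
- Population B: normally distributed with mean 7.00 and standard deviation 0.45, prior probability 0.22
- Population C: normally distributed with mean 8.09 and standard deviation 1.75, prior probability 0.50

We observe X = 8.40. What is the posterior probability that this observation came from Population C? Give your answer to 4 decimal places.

By Bayes' theorem, P(k | x) = P(Z=k) f_k(x) / Σ_j P(Z=j) f_j(x).
Normal densities:
  p_A = 6.53532e-10
  p_B = 0.00701337
  p_C = 0.224418
Unnormalised posteriors:
  P(Z=A)·p_A = 0.28 × 6.53532e-10 = 1.82989e-10
  P(Z=B)·p_B = 0.22 × 0.00701337 = 0.00154294
  P(Z=C)·p_C = 0.50 × 0.224418 = 0.112209
Sum: 1.82989e-10 + 0.00154294 + 0.112209 = 0.113752
P(Population C | data) ≈ 0.9864

0.9864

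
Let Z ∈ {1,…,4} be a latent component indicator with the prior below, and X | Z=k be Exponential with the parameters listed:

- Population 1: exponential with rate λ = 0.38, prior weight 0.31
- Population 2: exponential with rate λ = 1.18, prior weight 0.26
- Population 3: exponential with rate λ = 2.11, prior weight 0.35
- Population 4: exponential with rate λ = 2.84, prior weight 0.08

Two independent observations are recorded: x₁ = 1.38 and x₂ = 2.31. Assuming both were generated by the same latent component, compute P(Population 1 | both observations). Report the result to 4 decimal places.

0.6744

By Bayes' theorem, P(k | x) = P(Z=k) f_k(x) / Σ_j P(Z=j) f_j(x).
Since both observations come from the same component, the likelihood for component k is f_k(x₁)·f_k(x₂).
  p_1 = [0.224926] × [0.157965] = 0.0355303
  p_2 = [0.231567] × [0.0772827] = 0.0178961
  p_3 = [0.114737] × [0.0161246] = 0.00185008
  p_4 = [0.0563938] × [0.00401951] = 0.000226675
Unnormalised posteriors:
  P(Z=1)·p_1 = 0.31 × 0.0355303 = 0.0110144
  P(Z=2)·p_2 = 0.26 × 0.0178961 = 0.00465299
  P(Z=3)·p_3 = 0.35 × 0.00185008 = 0.000647529
  P(Z=4)·p_4 = 0.08 × 0.000226675 = 1.8134e-05
Sum: 0.0110144 + 0.00465299 + 0.000647529 + 1.8134e-05 = 0.0163331
So the posterior for Population 1 is 0.0110144 / 0.0163331 ≈ 0.6744.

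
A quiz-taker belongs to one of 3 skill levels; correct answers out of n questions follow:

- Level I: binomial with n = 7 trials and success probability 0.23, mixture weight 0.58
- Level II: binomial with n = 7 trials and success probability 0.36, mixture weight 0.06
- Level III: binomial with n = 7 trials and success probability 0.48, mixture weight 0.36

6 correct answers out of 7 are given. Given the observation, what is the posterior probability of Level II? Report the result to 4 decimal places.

P(component k | x) = w_k·f_k(x) / marginal(x), where marginal(x) = Σ_j w_j·f_j(x).
Component likelihoods at x = 6 correct answers out of 7:
  f_I = C(7,6)·0.23^6·0.77^1 = 7·0.000148036·0.77 = 0.000797913
  f_II = C(7,6)·0.36^6·0.64^1 = 7·0.00217678·0.64 = 0.00975198
  f_III = C(7,6)·0.48^6·0.52^1 = 7·0.0122306·0.52 = 0.0445193
Weight by the priors:
  w_I·f_I = 0.58 × 0.000797913 = 0.00046279
  w_II·f_II = 0.06 × 0.00975198 = 0.000585119
  w_III·f_III = 0.36 × 0.0445193 = 0.016027
Normaliser: 0.00046279 + 0.000585119 + 0.016027 = 0.0170749
P(Level II | 6 correct answers out of 7) ≈ 0.0343

0.0343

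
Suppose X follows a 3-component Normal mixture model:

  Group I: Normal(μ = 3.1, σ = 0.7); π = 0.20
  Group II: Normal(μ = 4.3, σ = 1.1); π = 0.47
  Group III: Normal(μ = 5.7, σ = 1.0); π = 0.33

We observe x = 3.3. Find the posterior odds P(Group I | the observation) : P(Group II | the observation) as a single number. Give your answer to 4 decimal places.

Only the two components matter; the odds are (π_i f_i(x)) / (π_j f_j(x)).
Normal densities:
  p_I = (1/(0.7·√(2π)))·exp(−(3.3−3.1)²/(2·0.7²)) = 0.569918·exp(-0.04082) = 0.547124
  p_II = (1/(1.1·√(2π)))·exp(−(3.3−4.3)²/(2·1.1²)) = 0.362675·exp(-0.41322) = 0.239915
  p_III = (1/(1.0·√(2π)))·exp(−(3.3−5.7)²/(2·1.0²)) = 0.398942·exp(-2.88000) = 0.0223945
Odds = (0.20/0.47) × (0.547124/0.239915) = 0.425532 × 2.28049 ≈ 0.9704

0.9704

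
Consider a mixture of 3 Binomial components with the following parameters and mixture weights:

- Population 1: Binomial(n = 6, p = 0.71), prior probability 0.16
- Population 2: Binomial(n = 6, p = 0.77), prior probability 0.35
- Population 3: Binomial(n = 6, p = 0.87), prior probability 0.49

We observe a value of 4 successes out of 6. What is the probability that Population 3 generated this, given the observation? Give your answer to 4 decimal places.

0.3233

Apply Bayes' rule: the posterior for each component is proportional to its prior times its likelihood at x.
Binomial probabilities:
  p_1 = C(6,4)·0.71^4·0.29^2 = 15·0.254117·0.0841 = 0.320568
  p_2 = C(6,4)·0.77^4·0.23^2 = 15·0.35153·0.0529 = 0.278939
  p_3 = C(6,4)·0.87^4·0.13^2 = 15·0.572898·0.0169 = 0.14523
Unnormalised posteriors:
  π_1·p_1 = 0.16 × 0.320568 = 0.0512909
  π_2·p_2 = 0.35 × 0.278939 = 0.0976288
  π_3·p_3 = 0.49 × 0.14523 = 0.0711625
Denominator: 0.0512909 + 0.0976288 + 0.0711625 = 0.220082
P(Population 3 | 4 successes out of 6) ≈ 0.3233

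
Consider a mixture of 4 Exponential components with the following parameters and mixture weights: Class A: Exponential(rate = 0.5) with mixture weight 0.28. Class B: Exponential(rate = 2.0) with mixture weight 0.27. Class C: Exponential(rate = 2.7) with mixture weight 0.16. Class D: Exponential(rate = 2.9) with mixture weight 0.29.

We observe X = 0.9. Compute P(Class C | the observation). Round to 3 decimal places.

0.137

By Bayes' theorem, P(k | x) = P(Z=k) f_k(x) / Σ_j P(Z=j) f_j(x).
Evaluate each component's likelihood at the observed value:
  L_A = 0.5·e^(−0.5·0.9) = 0.5·e^(−0.4500) = 0.318814
  L_B = 2.0·e^(−2.0·0.9) = 2.0·e^(−1.8000) = 0.330598
  L_C = 2.7·e^(−2.7·0.9) = 2.7·e^(−2.4300) = 0.237699
  L_D = 2.9·e^(−2.9·0.9) = 2.9·e^(−2.6100) = 0.21325
Unnormalised posteriors:
  P(Z=A)·L_A = 0.28 × 0.318814 = 0.0892679
  P(Z=B)·L_B = 0.27 × 0.330598 = 0.0892614
  P(Z=C)·L_C = 0.16 × 0.237699 = 0.0380319
  P(Z=D)·L_D = 0.29 × 0.21325 = 0.0618426
Normaliser: 0.0892679 + 0.0892614 + 0.0380319 + 0.0618426 = 0.278404
Responsibility of Class C: 0.0380319 / 0.278404 ≈ 0.137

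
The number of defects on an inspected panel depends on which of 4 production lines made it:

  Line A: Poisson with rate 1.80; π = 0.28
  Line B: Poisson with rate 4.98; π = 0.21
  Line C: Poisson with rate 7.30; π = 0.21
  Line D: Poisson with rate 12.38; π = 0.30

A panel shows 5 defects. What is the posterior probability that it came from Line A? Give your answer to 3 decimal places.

0.102

P(component k | x) = π_k·f_k(x) / marginal(x), where marginal(x) = Σ_j π_j·f_j(x).
Evaluate each component's likelihood at the observed value:
  f_A = 0.0260286
  f_B = 0.17546
  f_C = 0.116703
  f_D = 0.0101825
Unnormalised posteriors:
  π_A·f_A = 0.28 × 0.0260286 = 0.00728801
  π_B·f_B = 0.21 × 0.17546 = 0.0368467
  π_C·f_C = 0.21 × 0.116703 = 0.0245077
  π_D·f_D = 0.30 × 0.0101825 = 0.00305476
Denominator: 0.00728801 + 0.0368467 + 0.0245077 + 0.00305476 = 0.0716972
So the posterior for Line A is 0.00728801 / 0.0716972 ≈ 0.102.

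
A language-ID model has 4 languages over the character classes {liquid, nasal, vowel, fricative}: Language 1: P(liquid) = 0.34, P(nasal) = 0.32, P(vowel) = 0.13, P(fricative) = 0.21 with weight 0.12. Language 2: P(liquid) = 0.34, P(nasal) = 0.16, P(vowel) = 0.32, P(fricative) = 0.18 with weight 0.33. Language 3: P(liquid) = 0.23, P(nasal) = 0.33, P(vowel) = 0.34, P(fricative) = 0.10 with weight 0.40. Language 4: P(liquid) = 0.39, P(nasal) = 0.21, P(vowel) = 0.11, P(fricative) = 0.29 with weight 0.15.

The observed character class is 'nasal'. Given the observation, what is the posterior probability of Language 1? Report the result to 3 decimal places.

0.151

Posterior ∝ prior × likelihood, so P(k | x) ∝ P(Z=k) f_k(x); normalise over all components.
Evaluate each component's likelihood at the observed value:
  p_1 = 0.32
  p_2 = 0.16
  p_3 = 0.33
  p_4 = 0.21
Multiply by the mixture weights:
  P(Z=1)·p_1 = 0.12 × 0.32 = 0.0384
  P(Z=2)·p_2 = 0.33 × 0.16 = 0.0528
  P(Z=3)·p_3 = 0.40 × 0.33 = 0.132
  P(Z=4)·p_4 = 0.15 × 0.21 = 0.0315
Normaliser: 0.0384 + 0.0528 + 0.132 + 0.0315 = 0.2547
P(Language 1 | 'nasal') = 0.0384 / 0.2547 ≈ 0.151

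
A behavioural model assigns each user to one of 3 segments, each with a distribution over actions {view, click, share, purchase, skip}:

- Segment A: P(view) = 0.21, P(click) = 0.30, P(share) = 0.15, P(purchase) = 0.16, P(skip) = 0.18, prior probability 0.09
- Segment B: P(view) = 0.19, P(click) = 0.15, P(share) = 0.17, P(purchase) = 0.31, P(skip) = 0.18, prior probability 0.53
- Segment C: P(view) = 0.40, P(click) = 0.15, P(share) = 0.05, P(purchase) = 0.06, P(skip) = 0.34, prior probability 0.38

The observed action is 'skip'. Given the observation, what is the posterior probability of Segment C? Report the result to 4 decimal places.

0.5365

Posterior ∝ prior × likelihood, so P(k | x) ∝ P(Z=k) f_k(x); normalise over all components.
Component likelihoods at x = 'skip':
  p_A = P(skip | comp) = 0.18
  p_B = P(skip | comp) = 0.18
  p_C = P(skip | comp) = 0.34
Unnormalised posteriors:
  P(Z=A)·p_A = 0.09 × 0.18 = 0.0162
  P(Z=B)·p_B = 0.53 × 0.18 = 0.0954
  P(Z=C)·p_C = 0.38 × 0.34 = 0.1292
Normaliser: 0.0162 + 0.0954 + 0.1292 = 0.2408
So the posterior for Segment C is 0.1292 / 0.2408 ≈ 0.5365.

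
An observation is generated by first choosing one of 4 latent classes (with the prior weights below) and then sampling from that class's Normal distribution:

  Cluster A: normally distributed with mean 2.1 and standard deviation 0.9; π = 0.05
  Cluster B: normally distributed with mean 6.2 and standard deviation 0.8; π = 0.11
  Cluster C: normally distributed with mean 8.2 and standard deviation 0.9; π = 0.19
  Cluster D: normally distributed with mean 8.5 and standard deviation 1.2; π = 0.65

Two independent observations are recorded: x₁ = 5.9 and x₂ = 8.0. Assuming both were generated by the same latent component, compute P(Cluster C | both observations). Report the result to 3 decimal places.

P(component k | x) = π_k·f_k(x) / marginal(x), where marginal(x) = Σ_j π_j·f_j(x).
Since both observations come from the same component, the likelihood for component k is f_k(x₁)·f_k(x₂).
  p_A = [(1/(0.9·√(2π)))·exp(−(5.9−2.1)²/(2·0.9²)) = 0.443269·exp(-8.91358) = 5.96415e-05] × [2.06394e-10] = 1.23097e-14
  p_B = [(1/(0.8·√(2π)))·exp(−(5.9−6.2)²/(2·0.8²)) = 0.498678·exp(-0.07031) = 0.464819] × [0.0396746] = 0.0184415
  p_C = [(1/(0.9·√(2π)))·exp(−(5.9−8.2)²/(2·0.9²)) = 0.443269·exp(-3.26543) = 0.0169242] × [0.432458] = 0.00731902
  p_D = [(1/(1.2·√(2π)))·exp(−(5.9−8.5)²/(2·1.2²)) = 0.332452·exp(-2.34722) = 0.0317939] × [0.30481] = 0.00969109
Weight by the priors:
  π_A·p_A = 0.05 × 1.23097e-14 = 6.15484e-16
  π_B·p_B = 0.11 × 0.0184415 = 0.00202856
  π_C·p_C = 0.19 × 0.00731902 = 0.00139061
  π_D·p_D = 0.65 × 0.00969109 = 0.00629921
Sum: 6.15484e-16 + 0.00202856 + 0.00139061 + 0.00629921 = 0.00971839
Responsibility of Cluster C: 0.00139061 / 0.00971839 ≈ 0.143

0.143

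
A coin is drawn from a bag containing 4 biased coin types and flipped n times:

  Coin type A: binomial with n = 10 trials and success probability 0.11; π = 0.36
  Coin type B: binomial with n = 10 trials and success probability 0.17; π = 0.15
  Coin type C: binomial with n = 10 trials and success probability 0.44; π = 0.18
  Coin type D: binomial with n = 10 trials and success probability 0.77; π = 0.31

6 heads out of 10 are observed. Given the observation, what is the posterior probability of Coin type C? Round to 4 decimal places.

0.4125

By Bayes' theorem, P(k | x) = π_k f_k(x) / Σ_j π_j f_j(x).
Binomial probabilities:
  p_A = C(10,6)·0.11^6·0.89^4 = 210·1.77156e-06·0.627422 = 0.000233419
  p_B = C(10,6)·0.17^6·0.83^4 = 210·2.41376e-05·0.474583 = 0.00240561
  p_C = C(10,6)·0.44^6·0.56^4 = 210·0.00725631·0.098345 = 0.149861
  p_D = C(10,6)·0.77^6·0.23^4 = 210·0.208422·0.00279841 = 0.122483
Prior × likelihood for each component:
  π_A·p_A = 0.36 × 0.000233419 = 8.40307e-05
  π_B·p_B = 0.15 × 0.00240561 = 0.000360841
  π_C·p_C = 0.18 × 0.149861 = 0.0269749
  π_D·p_D = 0.31 × 0.122483 = 0.0379697
Sum: 8.40307e-05 + 0.000360841 + 0.0269749 + 0.0379697 = 0.0653894
So the posterior for Coin type C is 0.0269749 / 0.0653894 ≈ 0.4125.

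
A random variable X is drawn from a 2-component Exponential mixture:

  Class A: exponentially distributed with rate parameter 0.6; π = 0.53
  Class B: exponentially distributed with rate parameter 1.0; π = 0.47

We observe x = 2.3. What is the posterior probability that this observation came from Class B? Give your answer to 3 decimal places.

0.371

Apply Bayes' rule: the posterior for each component is proportional to its prior times its likelihood at x.
Exponential densities:
  L_A = 0.6·e^(−0.6·2.3) = 0.6·e^(−1.3800) = 0.150947
  L_B = 1.0·e^(−1.0·2.3) = 1.0·e^(−2.3000) = 0.100259
Multiply by the mixture weights:
  π_A·L_A = 0.53 × 0.150947 = 0.080002
  π_B·L_B = 0.47 × 0.100259 = 0.0471217
Marginal: 0.080002 + 0.0471217 = 0.127124
So the posterior for Class B is 0.0471217 / 0.127124 ≈ 0.371.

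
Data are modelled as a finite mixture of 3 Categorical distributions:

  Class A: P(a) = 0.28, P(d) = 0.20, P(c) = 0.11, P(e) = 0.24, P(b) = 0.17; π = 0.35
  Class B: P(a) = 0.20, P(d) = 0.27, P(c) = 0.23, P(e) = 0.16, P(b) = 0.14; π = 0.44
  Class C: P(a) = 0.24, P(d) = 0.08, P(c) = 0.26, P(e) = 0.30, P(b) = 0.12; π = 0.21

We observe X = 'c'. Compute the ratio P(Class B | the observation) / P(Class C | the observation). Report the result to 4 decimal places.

1.8535

Since P(k|x) ∝ w_k f_k(x), the posterior odds are w_i f_i(x) / (w_j f_j(x)).
Categorical probabilities:
  f_A = P(c | comp) = 0.11
  f_B = P(c | comp) = 0.23
  f_C = P(c | comp) = 0.26
0.1012 / 0.0546 ≈ 1.8535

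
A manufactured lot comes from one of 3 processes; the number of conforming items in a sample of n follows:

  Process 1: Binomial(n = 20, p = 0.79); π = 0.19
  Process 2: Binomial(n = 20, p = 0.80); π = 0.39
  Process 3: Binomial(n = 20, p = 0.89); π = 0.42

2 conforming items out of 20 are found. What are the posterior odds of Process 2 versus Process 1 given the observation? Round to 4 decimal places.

0.8746

Only the two components matter; the odds are (π_i f_i(x)) / (π_j f_j(x)).
Evaluate each component's likelihood at the observed value:
  L_1 = 7.48092e-11
  L_2 = 3.18767e-11
  L_3 = 8.36762e-16
Posterior odds = (π_2·L_2) / (π_1·L_1) = (0.39·3.18767e-11) / (0.19·7.48092e-11) = 1.24319e-11 / 1.42138e-11 ≈ 0.8746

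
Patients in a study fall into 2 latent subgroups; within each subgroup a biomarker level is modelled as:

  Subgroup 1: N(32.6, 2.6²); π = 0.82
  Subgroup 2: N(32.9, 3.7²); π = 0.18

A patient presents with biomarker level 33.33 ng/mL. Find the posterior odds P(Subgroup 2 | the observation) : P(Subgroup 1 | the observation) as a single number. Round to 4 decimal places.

The posterior odds equal the prior odds times the likelihood ratio: (π_i/π_j)·(f_i(x)/f_j(x)).
Normal densities:
  L_1 = (1/(2.6·√(2π)))·exp(−(33.33−32.6)²/(2·2.6²)) = 0.153439·exp(-0.03942) = 0.147509
  L_2 = (1/(3.7·√(2π)))·exp(−(33.33−32.9)²/(2·3.7²)) = 0.107822·exp(-0.00675) = 0.107097
0.0192774 / 0.120957 ≈ 0.1594

0.1594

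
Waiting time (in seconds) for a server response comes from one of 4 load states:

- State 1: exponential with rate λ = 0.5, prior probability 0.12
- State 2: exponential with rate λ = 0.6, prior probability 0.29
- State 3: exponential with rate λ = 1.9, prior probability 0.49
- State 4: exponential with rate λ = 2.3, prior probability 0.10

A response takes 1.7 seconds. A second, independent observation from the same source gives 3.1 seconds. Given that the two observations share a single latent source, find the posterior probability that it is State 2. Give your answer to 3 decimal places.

The responsibility of component k is π_k f_k(x) divided by Σ_j π_j f_j(x).
Since both observations come from the same component, the likelihood for component k is f_k(x₁)·f_k(x₂).
  f_1 = [0.5·e^(−0.5·1.7) = 0.5·e^(−0.8500) = 0.213707] × [0.106124] = 0.0226795
  f_2 = [0.6·e^(−0.6·1.7) = 0.6·e^(−1.0200) = 0.216357] × [0.0934036] = 0.0202085
  f_3 = [1.9·e^(−1.9·1.7) = 1.9·e^(−3.2300) = 0.0751592] × [0.00525726] = 0.000395131
  f_4 = [2.3·e^(−2.3·1.7) = 2.3·e^(−3.9100) = 0.0460932] × [0.00184165] = 8.48877e-05
Prior × likelihood for each component:
  π_1·f_1 = 0.12 × 0.0226795 = 0.00272154
  π_2·f_2 = 0.29 × 0.0202085 = 0.00586047
  π_3·f_3 = 0.49 × 0.000395131 = 0.000193614
  π_4·f_4 = 0.10 × 8.48877e-05 = 8.48877e-06
Marginal: 0.00272154 + 0.00586047 + 0.000193614 + 8.48877e-06 = 0.00878411
So the posterior for State 2 is 0.00586047 / 0.00878411 ≈ 0.667.

0.667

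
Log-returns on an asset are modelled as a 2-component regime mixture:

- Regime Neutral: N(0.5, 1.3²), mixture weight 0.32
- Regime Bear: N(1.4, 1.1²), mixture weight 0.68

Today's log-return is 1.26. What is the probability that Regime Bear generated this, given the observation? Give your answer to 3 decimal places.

0.747

Posterior ∝ prior × likelihood, so P(k | x) ∝ π_k f_k(x); normalise over all components.
Component likelihoods at x = 1.26:
  f_Neutral = (1/(1.3·√(2π)))·exp(−(1.26−0.5)²/(2·1.3²)) = 0.306879·exp(-0.17089) = 0.258673
  f_Bear = (1/(1.1·√(2π)))·exp(−(1.26−1.4)²/(2·1.1²)) = 0.362675·exp(-0.00810) = 0.359749
Prior × likelihood for each component:
  π_Neutral·f_Neutral = 0.32 × 0.258673 = 0.0827754
  π_Bear·f_Bear = 0.68 × 0.359749 = 0.24463
Denominator: 0.0827754 + 0.24463 = 0.327405
P(Regime Bear | the observation) = 0.24463 / 0.327405 ≈ 0.747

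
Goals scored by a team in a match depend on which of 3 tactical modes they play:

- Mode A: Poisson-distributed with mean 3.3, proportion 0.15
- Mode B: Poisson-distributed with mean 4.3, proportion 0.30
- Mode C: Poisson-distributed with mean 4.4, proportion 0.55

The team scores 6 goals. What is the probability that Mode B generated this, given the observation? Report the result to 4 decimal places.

The responsibility of component k is w_k f_k(x) divided by Σ_j w_j f_j(x).
Evaluate each component's likelihood at the observed value:
  L_A = e^(−3.3)·3.3^6/6! = 0.0661575
  L_B = e^(−4.3)·4.3^6/6! = 0.119127
  L_C = e^(−4.4)·4.4^6/6! = 0.123734
Multiply by the mixture weights:
  w_A·L_A = 0.15 × 0.0661575 = 0.00992363
  w_B·L_B = 0.30 × 0.119127 = 0.0357382
  w_C·L_C = 0.55 × 0.123734 = 0.0680535
Evidence: 0.00992363 + 0.0357382 + 0.0680535 = 0.113715
P(Mode B | the observation) ≈ 0.3143

0.3143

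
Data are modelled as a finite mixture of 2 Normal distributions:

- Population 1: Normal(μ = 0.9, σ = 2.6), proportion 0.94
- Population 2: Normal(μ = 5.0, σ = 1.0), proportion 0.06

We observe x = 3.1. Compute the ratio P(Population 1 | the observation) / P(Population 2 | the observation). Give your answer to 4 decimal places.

Since P(k|x) ∝ π_k f_k(x), the posterior odds are π_i f_i(x) / (π_j f_j(x)).
Component likelihoods at x = 3.1:
  L_1 = (1/(2.6·√(2π)))·exp(−(3.1−0.9)²/(2·2.6²)) = 0.153439·exp(-0.35799) = 0.107267
  L_2 = (1/(1.0·√(2π)))·exp(−(3.1−5.0)²/(2·1.0²)) = 0.398942·exp(-1.80500) = 0.0656158
Posterior odds = (π_1·L_1) / (π_2·L_2) = (0.94·0.107267) / (0.06·0.0656158) = 0.100831 / 0.00393695 ≈ 25.6114

25.6114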